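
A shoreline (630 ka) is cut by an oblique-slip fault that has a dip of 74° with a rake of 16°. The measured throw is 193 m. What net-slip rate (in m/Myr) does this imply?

1160 m/Myr

dip-slip = throw / sin(dip) = 193 / sin(74°) = 200.8 m
net slip = dip-slip / sin(rake) = 200.8 / sin(16°) = 728.4 m
rate = 728.4 m / 630 ka = 0.00116 m/yr = 1160 m/Myr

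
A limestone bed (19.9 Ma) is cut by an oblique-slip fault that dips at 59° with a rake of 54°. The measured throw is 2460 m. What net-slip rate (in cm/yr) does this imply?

dip-slip = throw / sin(dip) = 2460 / sin(59°) = 2870 m
net slip = dip-slip / sin(rake) = 2870 / sin(54°) = 3547 m
rate = 3547 m / 19.9 Ma = 0.000178 m/yr = 0.0178 cm/yr

0.0178 cm/yr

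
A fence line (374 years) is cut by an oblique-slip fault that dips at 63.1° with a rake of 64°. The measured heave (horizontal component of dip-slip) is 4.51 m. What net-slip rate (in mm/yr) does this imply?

29.7 mm/yr

dip-slip = heave / cos(dip) = 4.51 / cos(63.1°) = 9.968 m
net slip = dip-slip / sin(rake) = 9.968 / sin(64°) = 11.09 m
rate = 11.09 m / 374 years = 0.0297 m/yr = 29.7 mm/yr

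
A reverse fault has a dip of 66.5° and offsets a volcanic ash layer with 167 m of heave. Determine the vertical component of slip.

throw = heave × tan(dip) = 167 × tan(66.5°) = 384 m

384 m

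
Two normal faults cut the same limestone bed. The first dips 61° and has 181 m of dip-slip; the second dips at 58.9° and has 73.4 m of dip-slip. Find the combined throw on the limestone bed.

221 m

throw_A = 181 × sin(61°) = 158.3 m
throw_B = 73.4 × sin(58.9°) = 62.85 m
total = 158.3 + 62.85 = 221 m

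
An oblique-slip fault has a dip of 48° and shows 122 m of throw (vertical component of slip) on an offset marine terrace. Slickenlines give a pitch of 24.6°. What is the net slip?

dip-slip = throw / sin(dip) = 122 / sin(48°) = 164.2 m
net slip = dip-slip / sin(rake) = 164.2 / sin(24.6°) = 394 m

394 m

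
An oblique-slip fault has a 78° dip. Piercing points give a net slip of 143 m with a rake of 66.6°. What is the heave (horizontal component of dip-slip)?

dip-slip = net slip × sin(rake) = 143 m × sin(66.6°) = 131.2 m
heave = dip-slip × cos(dip) = 131.2 × cos(78°) = 27.3 m

27.3 m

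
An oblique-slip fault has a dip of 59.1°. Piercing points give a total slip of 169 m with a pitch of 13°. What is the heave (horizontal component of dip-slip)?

19.5 m

dip-slip = net slip × sin(rake) = 169 m × sin(13°) = 38.02 m
heave = dip-slip × cos(dip) = 38.02 × cos(59.1°) = 19.5 m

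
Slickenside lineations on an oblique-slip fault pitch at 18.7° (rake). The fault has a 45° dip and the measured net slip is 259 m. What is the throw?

dip-slip = net slip × sin(rake) = 259 m × sin(18.7°) = 83.04 m
throw = dip-slip × sin(dip) = 83.04 × sin(45°) = 58.7 m

58.7 m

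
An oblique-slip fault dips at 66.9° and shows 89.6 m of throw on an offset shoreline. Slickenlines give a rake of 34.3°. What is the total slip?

dip-slip = throw / sin(dip) = 89.6 / sin(66.9°) = 97.41 m
net slip = dip-slip / sin(rake) = 97.41 / sin(34.3°) = 173 m

173 m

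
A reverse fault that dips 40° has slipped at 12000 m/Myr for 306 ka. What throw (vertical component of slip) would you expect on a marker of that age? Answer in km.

dip-slip = rate × time = 12000 m/Myr × 306 ka = 3672 m
throw = dip-slip × sin(dip) = 3672 × sin(40°) = 2360 m = 2.36 km

2.36 km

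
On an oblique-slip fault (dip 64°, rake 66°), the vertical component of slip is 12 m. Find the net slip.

14.6 m

dip-slip = throw / sin(dip) = 12 / sin(64°) = 13.35 m
net slip = dip-slip / sin(rake) = 13.35 / sin(66°) = 14.6 m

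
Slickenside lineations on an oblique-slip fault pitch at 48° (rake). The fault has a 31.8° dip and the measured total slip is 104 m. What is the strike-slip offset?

69.6 m

strike-slip = net slip × cos(rake) = 104 m × cos(48°) = 69.6 m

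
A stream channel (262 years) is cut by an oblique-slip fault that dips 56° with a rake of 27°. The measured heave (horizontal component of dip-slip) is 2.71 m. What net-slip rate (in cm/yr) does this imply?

4.07 cm/yr

dip-slip = heave / cos(dip) = 2.71 / cos(56°) = 4.846 m
net slip = dip-slip / sin(rake) = 4.846 / sin(27°) = 10.67 m
rate = 10.67 m / 262 years = 0.0407 m/yr = 4.07 cm/yr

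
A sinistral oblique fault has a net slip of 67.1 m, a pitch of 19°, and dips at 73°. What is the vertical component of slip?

20.9 m

dip-slip = net slip × sin(rake) = 67.1 m × sin(19°) = 21.85 m
throw = dip-slip × sin(dip) = 21.85 × sin(73°) = 20.9 m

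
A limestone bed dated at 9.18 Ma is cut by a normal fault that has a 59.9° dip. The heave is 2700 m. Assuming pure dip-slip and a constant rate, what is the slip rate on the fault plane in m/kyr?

0.586 m/kyr

dip-slip = heave / cos(dip) = 2700 m / cos(59.9°) = 5384 m
rate = 5384 m / 9.18 Ma = 0.000586 m/yr = 0.586 m/kyr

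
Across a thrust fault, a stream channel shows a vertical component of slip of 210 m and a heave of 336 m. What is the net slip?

net slip = √(throw² + heave²) = √(210² + 336²) = 396 m

396 m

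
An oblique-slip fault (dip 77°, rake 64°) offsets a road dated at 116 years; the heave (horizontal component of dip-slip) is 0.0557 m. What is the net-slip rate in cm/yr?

dip-slip = heave / cos(dip) = 0.0557 / cos(77°) = 0.2476 m
net slip = dip-slip / sin(rake) = 0.2476 / sin(64°) = 0.2755 m
rate = 0.2755 m / 116 years = 0.00237 m/yr = 0.237 cm/yr

0.237 cm/yr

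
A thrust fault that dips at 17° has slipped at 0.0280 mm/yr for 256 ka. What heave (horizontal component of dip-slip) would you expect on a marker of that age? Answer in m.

6.85 m

dip-slip = rate × time = 0.0280 mm/yr × 256 ka = 7.168 m
heave = dip-slip × cos(dip) = 7.168 × cos(17°) = 6.85 m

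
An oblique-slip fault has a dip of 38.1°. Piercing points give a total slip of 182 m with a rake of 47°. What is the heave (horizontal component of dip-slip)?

105 m

dip-slip = net slip × sin(rake) = 182 m × sin(47°) = 133.1 m
heave = dip-slip × cos(dip) = 133.1 × cos(38.1°) = 105 m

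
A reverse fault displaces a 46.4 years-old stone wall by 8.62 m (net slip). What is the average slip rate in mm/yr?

186 mm/yr

rate = 8.62 m / 46.4 years = 0.186 m/yr = 186 mm/yr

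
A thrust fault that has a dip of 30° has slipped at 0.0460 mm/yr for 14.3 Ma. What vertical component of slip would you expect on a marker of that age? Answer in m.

dip-slip = rate × time = 0.0460 mm/yr × 14.3 Ma = 657.8 m
throw = dip-slip × sin(dip) = 657.8 × sin(30°) = 329 m

329 m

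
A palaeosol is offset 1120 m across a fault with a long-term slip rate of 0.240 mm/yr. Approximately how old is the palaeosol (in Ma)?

4.67 Ma

age = offset / rate = 1120 m / (0.240 mm/yr) = 4.67e+06 yr = 4.67 Ma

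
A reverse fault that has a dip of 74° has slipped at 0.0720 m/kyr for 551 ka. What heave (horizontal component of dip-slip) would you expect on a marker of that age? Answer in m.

dip-slip = rate × time = 0.0720 m/kyr × 551 ka = 39.67 m
heave = dip-slip × cos(dip) = 39.67 × cos(74°) = 10.9 m

10.9 m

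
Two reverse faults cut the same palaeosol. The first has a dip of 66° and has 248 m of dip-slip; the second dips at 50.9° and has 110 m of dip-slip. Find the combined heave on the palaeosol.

heave_A = 248 × cos(66°) = 100.9 m
heave_B = 110 × cos(50.9°) = 69.37 m
total = 100.9 + 69.37 = 170 m

170 m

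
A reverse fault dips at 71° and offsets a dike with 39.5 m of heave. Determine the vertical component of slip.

throw = heave × tan(dip) = 39.5 × tan(71°) = 115 m

115 m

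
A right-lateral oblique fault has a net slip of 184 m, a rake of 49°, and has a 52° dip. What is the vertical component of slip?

dip-slip = net slip × sin(rake) = 184 m × sin(49°) = 138.9 m
throw = dip-slip × sin(dip) = 138.9 × sin(52°) = 109 m

109 m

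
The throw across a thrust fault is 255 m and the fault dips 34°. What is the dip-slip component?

dip-slip = throw / sin(dip) = 255 / sin(34°) = 456 m

456 m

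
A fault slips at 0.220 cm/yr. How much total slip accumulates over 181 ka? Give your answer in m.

slip = rate × time = 0.220 cm/yr × 181 ka = 398 m

398 m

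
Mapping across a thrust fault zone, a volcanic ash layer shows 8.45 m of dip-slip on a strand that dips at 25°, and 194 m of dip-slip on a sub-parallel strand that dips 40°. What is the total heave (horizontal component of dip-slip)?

heave_A = 8.45 × cos(25°) = 7.658 m
heave_B = 194 × cos(40°) = 148.6 m
total = 7.658 + 148.6 = 156 m

156 m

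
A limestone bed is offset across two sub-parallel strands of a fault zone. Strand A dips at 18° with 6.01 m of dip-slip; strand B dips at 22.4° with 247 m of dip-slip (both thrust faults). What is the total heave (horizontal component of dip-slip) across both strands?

heave_A = 6.01 × cos(18°) = 5.716 m
heave_B = 247 × cos(22.4°) = 228.4 m
total = 5.716 + 228.4 = 234 m

234 m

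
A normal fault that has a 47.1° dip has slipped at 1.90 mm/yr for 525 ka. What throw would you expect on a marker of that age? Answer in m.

dip-slip = rate × time = 1.90 mm/yr × 525 ka = 997.5 m
throw = dip-slip × sin(dip) = 997.5 × sin(47.1°) = 731 m

731 m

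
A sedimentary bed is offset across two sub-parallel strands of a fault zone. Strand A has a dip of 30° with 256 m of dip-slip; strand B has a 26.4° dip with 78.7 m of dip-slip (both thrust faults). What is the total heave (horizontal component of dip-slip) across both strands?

heave_A = 256 × cos(30°) = 221.7 m
heave_B = 78.7 × cos(26.4°) = 70.49 m
total = 221.7 + 70.49 = 292 m

292 m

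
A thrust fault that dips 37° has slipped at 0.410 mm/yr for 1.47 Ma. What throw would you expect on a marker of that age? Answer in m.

dip-slip = rate × time = 0.410 mm/yr × 1.47 Ma = 602.7 m
throw = dip-slip × sin(dip) = 602.7 × sin(37°) = 363 m

363 m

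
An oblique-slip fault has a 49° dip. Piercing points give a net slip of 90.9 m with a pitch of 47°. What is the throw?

50.2 m

dip-slip = net slip × sin(rake) = 90.9 m × sin(47°) = 66.48 m
throw = dip-slip × sin(dip) = 66.48 × sin(49°) = 50.2 m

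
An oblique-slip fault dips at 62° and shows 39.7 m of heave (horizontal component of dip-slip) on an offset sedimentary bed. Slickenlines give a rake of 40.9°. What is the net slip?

129 m

dip-slip = heave / cos(dip) = 39.7 / cos(62°) = 84.56 m
net slip = dip-slip / sin(rake) = 84.56 / sin(40.9°) = 129 m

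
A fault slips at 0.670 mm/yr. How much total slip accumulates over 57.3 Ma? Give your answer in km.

38.4 km

slip = rate × time = 0.670 mm/yr × 57.3 Ma = 38400 m = 38.4 km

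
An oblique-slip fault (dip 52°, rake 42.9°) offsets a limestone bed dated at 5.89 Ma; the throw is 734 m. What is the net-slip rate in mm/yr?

dip-slip = throw / sin(dip) = 734 / sin(52°) = 931.5 m
net slip = dip-slip / sin(rake) = 931.5 / sin(42.9°) = 1368 m
rate = 1368 m / 5.89 Ma = 0.000232 m/yr = 0.232 mm/yr

0.232 mm/yr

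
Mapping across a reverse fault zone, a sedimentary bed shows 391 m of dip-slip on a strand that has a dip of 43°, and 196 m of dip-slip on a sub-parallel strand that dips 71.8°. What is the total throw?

throw_A = 391 × sin(43°) = 266.7 m
throw_B = 196 × sin(71.8°) = 186.2 m
total = 266.7 + 186.2 = 453 m

453 m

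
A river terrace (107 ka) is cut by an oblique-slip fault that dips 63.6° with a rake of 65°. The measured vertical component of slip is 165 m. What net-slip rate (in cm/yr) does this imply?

0.190 cm/yr

dip-slip = throw / sin(dip) = 165 / sin(63.6°) = 184.2 m
net slip = dip-slip / sin(rake) = 184.2 / sin(65°) = 203.3 m
rate = 203.3 m / 107 ka = 0.00190 m/yr = 0.190 cm/yr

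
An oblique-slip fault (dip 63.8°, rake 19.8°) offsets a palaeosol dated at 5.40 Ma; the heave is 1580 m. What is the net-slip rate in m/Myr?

1960 m/Myr

dip-slip = heave / cos(dip) = 1580 / cos(63.8°) = 3579 m
net slip = dip-slip / sin(rake) = 3579 / sin(19.8°) = 10560 m
rate = 10560 m / 5.40 Ma = 0.00196 m/yr = 1960 m/Myr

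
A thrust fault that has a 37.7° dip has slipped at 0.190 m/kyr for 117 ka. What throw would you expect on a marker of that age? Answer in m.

dip-slip = rate × time = 0.190 m/kyr × 117 ka = 22.23 m
throw = dip-slip × sin(dip) = 22.23 × sin(37.7°) = 13.6 m

13.6 m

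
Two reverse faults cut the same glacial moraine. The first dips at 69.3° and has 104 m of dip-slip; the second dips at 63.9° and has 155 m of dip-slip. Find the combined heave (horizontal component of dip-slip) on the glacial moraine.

105 m

heave_A = 104 × cos(69.3°) = 36.76 m
heave_B = 155 × cos(63.9°) = 68.19 m
total = 36.76 + 68.19 = 105 m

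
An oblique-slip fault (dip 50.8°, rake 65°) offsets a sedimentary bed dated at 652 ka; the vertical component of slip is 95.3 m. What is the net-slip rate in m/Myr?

208 m/Myr

dip-slip = throw / sin(dip) = 95.3 / sin(50.8°) = 123 m
net slip = dip-slip / sin(rake) = 123 / sin(65°) = 135.7 m
rate = 135.7 m / 652 ka = 0.000208 m/yr = 208 m/Myr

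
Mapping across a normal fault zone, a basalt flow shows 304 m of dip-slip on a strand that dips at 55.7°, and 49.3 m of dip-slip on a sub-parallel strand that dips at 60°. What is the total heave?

heave_A = 304 × cos(55.7°) = 171.3 m
heave_B = 49.3 × cos(60°) = 24.65 m
total = 171.3 + 24.65 = 196 m

196 m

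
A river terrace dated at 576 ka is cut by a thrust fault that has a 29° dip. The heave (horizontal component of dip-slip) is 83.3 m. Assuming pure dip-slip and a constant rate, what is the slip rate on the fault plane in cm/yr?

dip-slip = heave / cos(dip) = 83.3 m / cos(29°) = 95.24 m
rate = 95.24 m / 576 ka = 0.000165 m/yr = 0.0165 cm/yr

0.0165 cm/yr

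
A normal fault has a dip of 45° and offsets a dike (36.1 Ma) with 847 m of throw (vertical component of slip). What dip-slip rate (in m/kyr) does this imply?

dip-slip = throw / sin(dip) = 847 m / sin(45°) = 1198 m
rate = 1198 m / 36.1 Ma = 0.0000332 m/yr = 0.0332 m/kyr

0.0332 m/kyr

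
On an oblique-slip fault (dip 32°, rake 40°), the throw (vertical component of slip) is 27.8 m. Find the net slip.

81.6 m

dip-slip = throw / sin(dip) = 27.8 / sin(32°) = 52.46 m
net slip = dip-slip / sin(rake) = 52.46 / sin(40°) = 81.6 m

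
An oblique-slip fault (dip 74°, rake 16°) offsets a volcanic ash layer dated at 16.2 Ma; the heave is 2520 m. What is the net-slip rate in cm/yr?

0.205 cm/yr

dip-slip = heave / cos(dip) = 2520 / cos(74°) = 9142 m
net slip = dip-slip / sin(rake) = 9142 / sin(16°) = 33170 m
rate = 33170 m / 16.2 Ma = 0.00205 m/yr = 0.205 cm/yr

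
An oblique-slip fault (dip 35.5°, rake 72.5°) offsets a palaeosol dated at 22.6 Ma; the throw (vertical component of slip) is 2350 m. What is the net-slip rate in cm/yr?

0.0188 cm/yr

dip-slip = throw / sin(dip) = 2350 / sin(35.5°) = 4047 m
net slip = dip-slip / sin(rake) = 4047 / sin(72.5°) = 4243 m
rate = 4243 m / 22.6 Ma = 0.000188 m/yr = 0.0188 cm/yr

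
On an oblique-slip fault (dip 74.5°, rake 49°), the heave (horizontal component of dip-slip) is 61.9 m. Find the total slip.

307 m

dip-slip = heave / cos(dip) = 61.9 / cos(74.5°) = 231.6 m
net slip = dip-slip / sin(rake) = 231.6 / sin(49°) = 307 m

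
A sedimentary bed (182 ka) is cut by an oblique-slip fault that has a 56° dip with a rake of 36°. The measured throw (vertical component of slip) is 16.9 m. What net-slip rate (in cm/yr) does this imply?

0.0191 cm/yr

dip-slip = throw / sin(dip) = 16.9 / sin(56°) = 20.39 m
net slip = dip-slip / sin(rake) = 20.39 / sin(36°) = 34.68 m
rate = 34.68 m / 182 ka = 0.000191 m/yr = 0.0191 cm/yr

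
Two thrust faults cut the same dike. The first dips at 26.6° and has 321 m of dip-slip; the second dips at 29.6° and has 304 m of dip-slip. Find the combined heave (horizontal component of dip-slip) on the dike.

heave_A = 321 × cos(26.6°) = 287 m
heave_B = 304 × cos(29.6°) = 264.3 m
total = 287 + 264.3 = 551 m

551 m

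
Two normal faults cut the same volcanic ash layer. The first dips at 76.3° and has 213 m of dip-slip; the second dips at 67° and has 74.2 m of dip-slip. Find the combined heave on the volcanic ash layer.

79.4 m

heave_A = 213 × cos(76.3°) = 50.45 m
heave_B = 74.2 × cos(67°) = 28.99 m
total = 50.45 + 28.99 = 79.4 m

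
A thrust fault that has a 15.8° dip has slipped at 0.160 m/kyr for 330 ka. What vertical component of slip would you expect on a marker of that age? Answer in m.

dip-slip = rate × time = 0.160 m/kyr × 330 ka = 52.80 m
throw = dip-slip × sin(dip) = 52.80 × sin(15.8°) = 14.4 m

14.4 m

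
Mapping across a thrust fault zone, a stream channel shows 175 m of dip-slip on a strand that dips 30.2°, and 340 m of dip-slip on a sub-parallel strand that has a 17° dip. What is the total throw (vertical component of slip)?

187 m

throw_A = 175 × sin(30.2°) = 88.03 m
throw_B = 340 × sin(17°) = 99.41 m
total = 88.03 + 99.41 = 187 m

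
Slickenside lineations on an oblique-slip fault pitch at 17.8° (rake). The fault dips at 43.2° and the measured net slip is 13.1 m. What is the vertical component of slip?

2.74 m

dip-slip = net slip × sin(rake) = 13.1 m × sin(17.8°) = 4.005 m
throw = dip-slip × sin(dip) = 4.005 × sin(43.2°) = 2.74 m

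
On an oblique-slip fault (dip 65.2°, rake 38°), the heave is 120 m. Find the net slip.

465 m

dip-slip = heave / cos(dip) = 120 / cos(65.2°) = 286.1 m
net slip = dip-slip / sin(rake) = 286.1 / sin(38°) = 465 m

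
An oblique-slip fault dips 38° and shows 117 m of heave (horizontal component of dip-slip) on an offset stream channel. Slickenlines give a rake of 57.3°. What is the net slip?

dip-slip = heave / cos(dip) = 117 / cos(38°) = 148.5 m
net slip = dip-slip / sin(rake) = 148.5 / sin(57.3°) = 176 m

176 m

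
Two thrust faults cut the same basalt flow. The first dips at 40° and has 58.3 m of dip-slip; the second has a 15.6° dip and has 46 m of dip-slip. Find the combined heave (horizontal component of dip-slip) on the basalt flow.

89 m

heave_A = 58.3 × cos(40°) = 44.66 m
heave_B = 46 × cos(15.6°) = 44.31 m
total = 44.66 + 44.31 = 89 m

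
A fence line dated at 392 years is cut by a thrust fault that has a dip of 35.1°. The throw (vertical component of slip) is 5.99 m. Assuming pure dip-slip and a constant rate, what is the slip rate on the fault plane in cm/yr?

2.66 cm/yr

dip-slip = throw / sin(dip) = 5.99 m / sin(35.1°) = 10.42 m
rate = 10.42 m / 392 years = 0.0266 m/yr = 2.66 cm/yr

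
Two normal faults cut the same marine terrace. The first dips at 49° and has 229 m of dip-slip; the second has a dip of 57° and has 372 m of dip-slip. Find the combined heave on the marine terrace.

heave_A = 229 × cos(49°) = 150.2 m
heave_B = 372 × cos(57°) = 202.6 m
total = 150.2 + 202.6 = 353 m

353 m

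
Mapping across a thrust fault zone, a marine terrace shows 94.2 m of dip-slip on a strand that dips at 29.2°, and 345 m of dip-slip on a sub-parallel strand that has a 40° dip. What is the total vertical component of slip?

268 m

throw_A = 94.2 × sin(29.2°) = 45.96 m
throw_B = 345 × sin(40°) = 221.8 m
total = 45.96 + 221.8 = 268 m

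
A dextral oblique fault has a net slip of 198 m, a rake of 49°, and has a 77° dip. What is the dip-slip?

149 m

dip-slip = net slip × sin(rake) = 198 m × sin(49°) = 149 m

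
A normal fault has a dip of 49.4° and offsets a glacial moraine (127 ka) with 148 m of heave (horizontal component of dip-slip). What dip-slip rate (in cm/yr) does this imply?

0.179 cm/yr

dip-slip = heave / cos(dip) = 148 m / cos(49.4°) = 227.4 m
rate = 227.4 m / 127 ka = 0.00179 m/yr = 0.179 cm/yr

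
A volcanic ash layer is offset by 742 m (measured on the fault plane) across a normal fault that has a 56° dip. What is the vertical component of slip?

throw = dip-slip × sin(dip) = 742 m × sin(56°) = 615 m

615 m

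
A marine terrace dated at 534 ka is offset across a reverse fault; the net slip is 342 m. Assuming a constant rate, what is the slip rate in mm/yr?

rate = 342 m / 534 ka = 0.000640 m/yr = 0.640 mm/yr

0.640 mm/yr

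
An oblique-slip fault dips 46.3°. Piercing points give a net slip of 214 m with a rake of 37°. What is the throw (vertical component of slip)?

93.1 m

dip-slip = net slip × sin(rake) = 214 m × sin(37°) = 128.8 m
throw = dip-slip × sin(dip) = 128.8 × sin(46.3°) = 93.1 m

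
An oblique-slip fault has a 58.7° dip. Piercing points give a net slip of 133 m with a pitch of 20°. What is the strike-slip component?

strike-slip = net slip × cos(rake) = 133 m × cos(20°) = 125 m

125 m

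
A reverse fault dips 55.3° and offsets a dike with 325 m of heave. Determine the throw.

throw = heave × tan(dip) = 325 × tan(55.3°) = 469 m

469 m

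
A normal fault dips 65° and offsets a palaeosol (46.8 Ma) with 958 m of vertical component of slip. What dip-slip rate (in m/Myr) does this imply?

dip-slip = throw / sin(dip) = 958 m / sin(65°) = 1057 m
rate = 1057 m / 46.8 Ma = 0.0000226 m/yr = 22.6 m/Myr

22.6 m/Myr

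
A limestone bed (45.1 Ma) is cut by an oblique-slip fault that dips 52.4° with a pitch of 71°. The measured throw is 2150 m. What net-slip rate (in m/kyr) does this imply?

0.0636 m/kyr

dip-slip = throw / sin(dip) = 2150 / sin(52.4°) = 2714 m
net slip = dip-slip / sin(rake) = 2714 / sin(71°) = 2870 m
rate = 2870 m / 45.1 Ma = 0.0000636 m/yr = 0.0636 m/kyr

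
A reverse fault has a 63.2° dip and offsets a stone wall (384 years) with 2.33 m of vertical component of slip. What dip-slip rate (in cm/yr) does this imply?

0.680 cm/yr

dip-slip = throw / sin(dip) = 2.33 m / sin(63.2°) = 2.610 m
rate = 2.610 m / 384 years = 0.00680 m/yr = 0.680 cm/yr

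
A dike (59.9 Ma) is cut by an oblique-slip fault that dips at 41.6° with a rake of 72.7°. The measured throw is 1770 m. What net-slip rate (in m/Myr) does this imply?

dip-slip = throw / sin(dip) = 1770 / sin(41.6°) = 2666 m
net slip = dip-slip / sin(rake) = 2666 / sin(72.7°) = 2792 m
rate = 2792 m / 59.9 Ma = 0.0000466 m/yr = 46.6 m/Myr

46.6 m/Myr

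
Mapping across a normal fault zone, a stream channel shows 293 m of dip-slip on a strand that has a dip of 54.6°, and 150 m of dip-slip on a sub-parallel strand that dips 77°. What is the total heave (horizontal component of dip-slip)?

heave_A = 293 × cos(54.6°) = 169.7 m
heave_B = 150 × cos(77°) = 33.74 m
total = 169.7 + 33.74 = 203 m

203 m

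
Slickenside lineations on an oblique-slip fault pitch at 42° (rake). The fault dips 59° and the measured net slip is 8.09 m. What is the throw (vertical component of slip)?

dip-slip = net slip × sin(rake) = 8.09 m × sin(42°) = 5.413 m
throw = dip-slip × sin(dip) = 5.413 × sin(59°) = 4.64 m

4.64 m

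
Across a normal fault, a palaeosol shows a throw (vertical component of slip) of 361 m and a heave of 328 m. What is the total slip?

488 m

net slip = √(throw² + heave²) = √(361² + 328²) = 488 m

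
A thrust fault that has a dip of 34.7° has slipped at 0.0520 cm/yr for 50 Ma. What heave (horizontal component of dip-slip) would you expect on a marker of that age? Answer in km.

dip-slip = rate × time = 0.0520 cm/yr × 50 Ma = 26000 m
heave = dip-slip × cos(dip) = 26000 × cos(34.7°) = 21400 m = 21.4 km

21.4 km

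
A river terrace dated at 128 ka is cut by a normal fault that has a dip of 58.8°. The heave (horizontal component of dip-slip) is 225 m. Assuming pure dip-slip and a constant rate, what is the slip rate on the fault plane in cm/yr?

dip-slip = heave / cos(dip) = 225 m / cos(58.8°) = 434.3 m
rate = 434.3 m / 128 ka = 0.00339 m/yr = 0.339 cm/yr

0.339 cm/yr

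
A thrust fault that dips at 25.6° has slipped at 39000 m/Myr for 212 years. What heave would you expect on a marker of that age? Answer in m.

7.46 m

dip-slip = rate × time = 39000 m/Myr × 212 years = 8.268 m
heave = dip-slip × cos(dip) = 8.268 × cos(25.6°) = 7.46 m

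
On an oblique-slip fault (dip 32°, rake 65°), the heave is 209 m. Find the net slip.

272 m

dip-slip = heave / cos(dip) = 209 / cos(32°) = 246.4 m
net slip = dip-slip / sin(rake) = 246.4 / sin(65°) = 272 m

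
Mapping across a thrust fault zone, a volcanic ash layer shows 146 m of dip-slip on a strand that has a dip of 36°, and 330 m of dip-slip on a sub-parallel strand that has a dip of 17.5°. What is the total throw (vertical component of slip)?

185 m

throw_A = 146 × sin(36°) = 85.82 m
throw_B = 330 × sin(17.5°) = 99.23 m
total = 85.82 + 99.23 = 185 m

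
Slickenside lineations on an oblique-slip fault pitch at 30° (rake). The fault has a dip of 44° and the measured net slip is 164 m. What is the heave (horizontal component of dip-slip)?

dip-slip = net slip × sin(rake) = 164 m × sin(30°) = 82 m
heave = dip-slip × cos(dip) = 82 × cos(44°) = 59 m

59 m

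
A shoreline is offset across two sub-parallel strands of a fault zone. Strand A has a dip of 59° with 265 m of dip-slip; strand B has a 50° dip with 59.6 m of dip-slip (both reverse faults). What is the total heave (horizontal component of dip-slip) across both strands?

heave_A = 265 × cos(59°) = 136.5 m
heave_B = 59.6 × cos(50°) = 38.31 m
total = 136.5 + 38.31 = 175 m

175 m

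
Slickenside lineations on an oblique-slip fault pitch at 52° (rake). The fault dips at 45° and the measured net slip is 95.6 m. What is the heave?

53.3 m

dip-slip = net slip × sin(rake) = 95.6 m × sin(52°) = 75.33 m
heave = dip-slip × cos(dip) = 75.33 × cos(45°) = 53.3 m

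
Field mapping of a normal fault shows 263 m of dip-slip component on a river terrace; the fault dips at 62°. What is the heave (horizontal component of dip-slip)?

heave = dip-slip × cos(dip) = 263 m × cos(62°) = 123 m

123 m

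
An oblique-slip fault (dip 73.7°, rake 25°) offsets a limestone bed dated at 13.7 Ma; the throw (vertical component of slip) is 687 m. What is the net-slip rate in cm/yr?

dip-slip = throw / sin(dip) = 687 / sin(73.7°) = 715.8 m
net slip = dip-slip / sin(rake) = 715.8 / sin(25°) = 1694 m
rate = 1694 m / 13.7 Ma = 0.000124 m/yr = 0.0124 cm/yr

0.0124 cm/yr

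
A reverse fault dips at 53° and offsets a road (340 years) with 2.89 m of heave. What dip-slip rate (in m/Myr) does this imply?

dip-slip = heave / cos(dip) = 2.89 m / cos(53°) = 4.802 m
rate = 4.802 m / 340 years = 0.0141 m/yr = 14100 m/Myr

14100 m/Myr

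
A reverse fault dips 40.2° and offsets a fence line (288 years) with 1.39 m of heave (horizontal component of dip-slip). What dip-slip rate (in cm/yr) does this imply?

dip-slip = heave / cos(dip) = 1.39 m / cos(40.2°) = 1.820 m
rate = 1.820 m / 288 years = 0.00632 m/yr = 0.632 cm/yr

0.632 cm/yr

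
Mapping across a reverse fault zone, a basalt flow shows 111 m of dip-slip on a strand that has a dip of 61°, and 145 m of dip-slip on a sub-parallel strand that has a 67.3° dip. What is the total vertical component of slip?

throw_A = 111 × sin(61°) = 97.08 m
throw_B = 145 × sin(67.3°) = 133.8 m
total = 97.08 + 133.8 = 231 m

231 m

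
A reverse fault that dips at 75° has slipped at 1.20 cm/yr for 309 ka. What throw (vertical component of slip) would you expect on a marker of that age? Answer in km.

dip-slip = rate × time = 1.20 cm/yr × 309 ka = 3708 m
throw = dip-slip × sin(dip) = 3708 × sin(75°) = 3580 m = 3.58 km

3.58 km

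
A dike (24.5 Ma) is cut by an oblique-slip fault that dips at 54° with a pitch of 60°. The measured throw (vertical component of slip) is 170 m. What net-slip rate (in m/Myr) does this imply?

9.90 m/Myr

dip-slip = throw / sin(dip) = 170 / sin(54°) = 210.1 m
net slip = dip-slip / sin(rake) = 210.1 / sin(60°) = 242.6 m
rate = 242.6 m / 24.5 Ma = 0.00000990 m/yr = 9.90 m/Myr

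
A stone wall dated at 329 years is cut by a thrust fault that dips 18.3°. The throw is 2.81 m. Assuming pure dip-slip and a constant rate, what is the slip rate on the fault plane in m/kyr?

27.2 m/kyr

dip-slip = throw / sin(dip) = 2.81 m / sin(18.3°) = 8.949 m
rate = 8.949 m / 329 years = 0.0272 m/yr = 27.2 m/kyr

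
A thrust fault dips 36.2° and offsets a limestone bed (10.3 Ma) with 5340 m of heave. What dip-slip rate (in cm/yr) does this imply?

0.0642 cm/yr

dip-slip = heave / cos(dip) = 5340 m / cos(36.2°) = 6617 m
rate = 6617 m / 10.3 Ma = 0.000642 m/yr = 0.0642 cm/yr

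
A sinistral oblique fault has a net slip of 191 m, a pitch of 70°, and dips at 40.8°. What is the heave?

dip-slip = net slip × sin(rake) = 191 m × sin(70°) = 179.5 m
heave = dip-slip × cos(dip) = 179.5 × cos(40.8°) = 136 m

136 m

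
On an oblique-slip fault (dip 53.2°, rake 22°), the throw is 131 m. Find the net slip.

dip-slip = throw / sin(dip) = 131 / sin(53.2°) = 163.6 m
net slip = dip-slip / sin(rake) = 163.6 / sin(22°) = 437 m

437 m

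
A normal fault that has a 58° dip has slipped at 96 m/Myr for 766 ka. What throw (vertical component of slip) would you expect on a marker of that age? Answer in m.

dip-slip = rate × time = 96 m/Myr × 766 ka = 73.54 m
throw = dip-slip × sin(dip) = 73.54 × sin(58°) = 62.4 m

62.4 m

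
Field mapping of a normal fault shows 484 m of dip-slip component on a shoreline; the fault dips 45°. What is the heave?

342 m

heave = dip-slip × cos(dip) = 484 m × cos(45°) = 342 m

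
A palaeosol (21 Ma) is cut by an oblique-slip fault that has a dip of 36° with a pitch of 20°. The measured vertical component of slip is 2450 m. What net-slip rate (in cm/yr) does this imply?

0.0580 cm/yr

dip-slip = throw / sin(dip) = 2450 / sin(36°) = 4168 m
net slip = dip-slip / sin(rake) = 4168 / sin(20°) = 12190 m
rate = 12190 m / 21 Ma = 0.000580 m/yr = 0.0580 cm/yr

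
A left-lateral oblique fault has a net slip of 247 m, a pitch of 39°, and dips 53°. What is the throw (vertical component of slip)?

124 m

dip-slip = net slip × sin(rake) = 247 m × sin(39°) = 155.4 m
throw = dip-slip × sin(dip) = 155.4 × sin(53°) = 124 m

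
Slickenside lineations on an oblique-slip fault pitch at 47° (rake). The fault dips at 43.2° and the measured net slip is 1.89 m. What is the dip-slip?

dip-slip = net slip × sin(rake) = 1.89 m × sin(47°) = 1.38 m

1.38 m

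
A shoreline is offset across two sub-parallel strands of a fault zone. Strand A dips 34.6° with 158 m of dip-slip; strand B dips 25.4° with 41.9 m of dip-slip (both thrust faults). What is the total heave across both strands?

168 m

heave_A = 158 × cos(34.6°) = 130.1 m
heave_B = 41.9 × cos(25.4°) = 37.85 m
total = 130.1 + 37.85 = 168 m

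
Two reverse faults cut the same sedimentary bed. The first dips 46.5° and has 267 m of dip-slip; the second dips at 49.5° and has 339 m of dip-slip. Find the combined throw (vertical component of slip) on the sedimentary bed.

451 m

throw_A = 267 × sin(46.5°) = 193.7 m
throw_B = 339 × sin(49.5°) = 257.8 m
total = 193.7 + 257.8 = 451 m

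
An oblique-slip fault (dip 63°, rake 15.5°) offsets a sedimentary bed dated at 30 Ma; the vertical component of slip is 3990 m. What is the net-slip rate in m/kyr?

dip-slip = throw / sin(dip) = 3990 / sin(63°) = 4478 m
net slip = dip-slip / sin(rake) = 4478 / sin(15.5°) = 16760 m
rate = 16760 m / 30 Ma = 0.000559 m/yr = 0.559 m/kyr

0.559 m/kyr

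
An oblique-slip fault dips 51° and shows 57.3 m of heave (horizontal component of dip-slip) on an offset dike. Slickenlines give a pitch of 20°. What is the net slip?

dip-slip = heave / cos(dip) = 57.3 / cos(51°) = 91.05 m
net slip = dip-slip / sin(rake) = 91.05 / sin(20°) = 266 m

266 m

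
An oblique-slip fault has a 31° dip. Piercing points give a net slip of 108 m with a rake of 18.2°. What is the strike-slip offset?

strike-slip = net slip × cos(rake) = 108 m × cos(18.2°) = 103 m

103 m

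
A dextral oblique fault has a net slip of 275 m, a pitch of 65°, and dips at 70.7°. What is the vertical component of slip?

235 m

dip-slip = net slip × sin(rake) = 275 m × sin(65°) = 249.2 m
throw = dip-slip × sin(dip) = 249.2 × sin(70.7°) = 235 m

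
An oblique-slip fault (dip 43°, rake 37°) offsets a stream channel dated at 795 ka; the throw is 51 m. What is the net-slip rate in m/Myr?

156 m/Myr

dip-slip = throw / sin(dip) = 51 / sin(43°) = 74.78 m
net slip = dip-slip / sin(rake) = 74.78 / sin(37°) = 124.3 m
rate = 124.3 m / 795 ka = 0.000156 m/yr = 156 m/Myr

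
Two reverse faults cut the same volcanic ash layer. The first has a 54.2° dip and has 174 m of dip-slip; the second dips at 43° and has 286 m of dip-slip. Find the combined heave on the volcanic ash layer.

heave_A = 174 × cos(54.2°) = 101.8 m
heave_B = 286 × cos(43°) = 209.2 m
total = 101.8 + 209.2 = 311 m

311 m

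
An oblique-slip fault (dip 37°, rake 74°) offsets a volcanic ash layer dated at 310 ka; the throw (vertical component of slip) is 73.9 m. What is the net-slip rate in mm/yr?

dip-slip = throw / sin(dip) = 73.9 / sin(37°) = 122.8 m
net slip = dip-slip / sin(rake) = 122.8 / sin(74°) = 127.7 m
rate = 127.7 m / 310 ka = 0.000412 m/yr = 0.412 mm/yr

0.412 mm/yr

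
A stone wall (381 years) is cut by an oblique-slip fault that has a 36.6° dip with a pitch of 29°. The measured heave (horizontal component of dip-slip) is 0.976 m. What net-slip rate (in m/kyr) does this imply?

dip-slip = heave / cos(dip) = 0.976 / cos(36.6°) = 1.216 m
net slip = dip-slip / sin(rake) = 1.216 / sin(29°) = 2.508 m
rate = 2.508 m / 381 years = 0.00658 m/yr = 6.58 m/kyr

6.58 m/kyr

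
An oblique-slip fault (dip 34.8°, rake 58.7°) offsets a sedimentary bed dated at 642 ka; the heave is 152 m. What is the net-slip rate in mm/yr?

0.337 mm/yr

dip-slip = heave / cos(dip) = 152 / cos(34.8°) = 185.1 m
net slip = dip-slip / sin(rake) = 185.1 / sin(58.7°) = 216.6 m
rate = 216.6 m / 642 ka = 0.000337 m/yr = 0.337 mm/yr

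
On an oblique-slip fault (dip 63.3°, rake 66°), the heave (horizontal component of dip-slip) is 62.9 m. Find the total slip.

dip-slip = heave / cos(dip) = 62.9 / cos(63.3°) = 140 m
net slip = dip-slip / sin(rake) = 140 / sin(66°) = 153 m

153 m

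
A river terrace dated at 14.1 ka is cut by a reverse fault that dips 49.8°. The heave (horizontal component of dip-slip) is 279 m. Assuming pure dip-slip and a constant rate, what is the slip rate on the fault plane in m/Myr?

dip-slip = heave / cos(dip) = 279 m / cos(49.8°) = 432.3 m
rate = 432.3 m / 14.1 ka = 0.0307 m/yr = 30700 m/Myr

30700 m/Myr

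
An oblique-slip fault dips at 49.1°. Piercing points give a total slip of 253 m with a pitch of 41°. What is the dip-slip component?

dip-slip = net slip × sin(rake) = 253 m × sin(41°) = 166 m

166 m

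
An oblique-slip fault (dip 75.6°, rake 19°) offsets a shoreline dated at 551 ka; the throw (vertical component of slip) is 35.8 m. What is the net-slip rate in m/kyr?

dip-slip = throw / sin(dip) = 35.8 / sin(75.6°) = 36.96 m
net slip = dip-slip / sin(rake) = 36.96 / sin(19°) = 113.5 m
rate = 113.5 m / 551 ka = 0.000206 m/yr = 0.206 m/kyr

0.206 m/kyr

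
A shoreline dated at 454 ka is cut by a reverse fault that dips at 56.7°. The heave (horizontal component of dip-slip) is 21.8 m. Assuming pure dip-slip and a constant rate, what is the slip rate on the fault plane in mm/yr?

0.0875 mm/yr

dip-slip = heave / cos(dip) = 21.8 m / cos(56.7°) = 39.71 m
rate = 39.71 m / 454 ka = 0.0000875 m/yr = 0.0875 mm/yr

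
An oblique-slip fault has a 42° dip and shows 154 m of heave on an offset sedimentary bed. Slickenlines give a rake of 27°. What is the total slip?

dip-slip = heave / cos(dip) = 154 / cos(42°) = 207.2 m
net slip = dip-slip / sin(rake) = 207.2 / sin(27°) = 456 m

456 m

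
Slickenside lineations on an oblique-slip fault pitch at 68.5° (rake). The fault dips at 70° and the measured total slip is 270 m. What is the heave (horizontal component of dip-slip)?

dip-slip = net slip × sin(rake) = 270 m × sin(68.5°) = 251.2 m
heave = dip-slip × cos(dip) = 251.2 × cos(70°) = 85.9 m

85.9 m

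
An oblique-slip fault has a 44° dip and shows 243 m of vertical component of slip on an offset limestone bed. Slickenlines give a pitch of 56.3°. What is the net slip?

420 m

dip-slip = throw / sin(dip) = 243 / sin(44°) = 349.8 m
net slip = dip-slip / sin(rake) = 349.8 / sin(56.3°) = 420 m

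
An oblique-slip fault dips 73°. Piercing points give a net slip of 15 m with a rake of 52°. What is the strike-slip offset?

strike-slip = net slip × cos(rake) = 15 m × cos(52°) = 9.23 m

9.23 m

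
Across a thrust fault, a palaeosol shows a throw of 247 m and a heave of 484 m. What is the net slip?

net slip = √(throw² + heave²) = √(247² + 484²) = 543 m

543 m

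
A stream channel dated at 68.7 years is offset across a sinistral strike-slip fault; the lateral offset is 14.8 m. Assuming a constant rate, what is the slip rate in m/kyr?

215 m/kyr

rate = 14.8 m / 68.7 years = 0.215 m/yr = 215 m/kyr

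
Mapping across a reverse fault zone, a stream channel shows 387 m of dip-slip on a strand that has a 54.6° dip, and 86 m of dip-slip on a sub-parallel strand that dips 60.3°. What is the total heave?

267 m

heave_A = 387 × cos(54.6°) = 224.2 m
heave_B = 86 × cos(60.3°) = 42.61 m
total = 224.2 + 42.61 = 267 m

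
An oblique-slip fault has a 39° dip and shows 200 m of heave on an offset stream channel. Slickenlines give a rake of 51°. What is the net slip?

dip-slip = heave / cos(dip) = 200 / cos(39°) = 257.4 m
net slip = dip-slip / sin(rake) = 257.4 / sin(51°) = 331 m

331 m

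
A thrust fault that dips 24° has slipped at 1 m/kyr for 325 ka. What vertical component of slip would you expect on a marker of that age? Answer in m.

dip-slip = rate × time = 1 m/kyr × 325 ka = 325 m
throw = dip-slip × sin(dip) = 325 × sin(24°) = 132 m

132 m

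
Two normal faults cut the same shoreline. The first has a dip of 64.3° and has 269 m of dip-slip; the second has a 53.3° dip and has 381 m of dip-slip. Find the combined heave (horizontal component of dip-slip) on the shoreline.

344 m

heave_A = 269 × cos(64.3°) = 116.7 m
heave_B = 381 × cos(53.3°) = 227.7 m
total = 116.7 + 227.7 = 344 m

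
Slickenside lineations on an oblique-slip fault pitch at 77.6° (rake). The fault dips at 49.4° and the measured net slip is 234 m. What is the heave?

149 m

dip-slip = net slip × sin(rake) = 234 m × sin(77.6°) = 228.5 m
heave = dip-slip × cos(dip) = 228.5 × cos(49.4°) = 149 m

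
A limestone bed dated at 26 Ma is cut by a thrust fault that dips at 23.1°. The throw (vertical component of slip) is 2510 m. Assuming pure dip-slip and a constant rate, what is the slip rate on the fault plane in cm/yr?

dip-slip = throw / sin(dip) = 2510 m / sin(23.1°) = 6398 m
rate = 6398 m / 26 Ma = 0.000246 m/yr = 0.0246 cm/yr

0.0246 cm/yr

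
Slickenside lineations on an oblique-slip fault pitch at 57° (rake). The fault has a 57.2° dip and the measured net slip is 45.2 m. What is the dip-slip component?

dip-slip = net slip × sin(rake) = 45.2 m × sin(57°) = 37.9 m

37.9 m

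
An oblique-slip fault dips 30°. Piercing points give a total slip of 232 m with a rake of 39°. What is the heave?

dip-slip = net slip × sin(rake) = 232 m × sin(39°) = 146 m
heave = dip-slip × cos(dip) = 146 × cos(30°) = 126 m

126 m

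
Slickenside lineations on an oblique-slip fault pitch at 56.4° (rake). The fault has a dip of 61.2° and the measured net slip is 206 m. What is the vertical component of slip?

150 m

dip-slip = net slip × sin(rake) = 206 m × sin(56.4°) = 171.6 m
throw = dip-slip × sin(dip) = 171.6 × sin(61.2°) = 150 m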